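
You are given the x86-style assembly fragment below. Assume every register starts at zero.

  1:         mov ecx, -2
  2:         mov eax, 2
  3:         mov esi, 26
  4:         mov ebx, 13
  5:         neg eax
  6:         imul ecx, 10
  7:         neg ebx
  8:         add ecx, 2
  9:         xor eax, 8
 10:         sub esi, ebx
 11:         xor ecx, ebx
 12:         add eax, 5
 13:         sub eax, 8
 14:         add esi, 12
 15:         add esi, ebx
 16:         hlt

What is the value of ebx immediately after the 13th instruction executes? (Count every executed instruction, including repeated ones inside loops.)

-13

after mov ecx, -2: ecx=-2
after mov eax, 2: eax=2
after mov esi, 26: esi=26
after mov ebx, 13: ebx=13
after neg eax: eax=-(2)=-2
after imul ecx, 10: ecx=(-2)*10=-20
after neg ebx: ebx=-(13)=-13
after add ecx, 2: ecx=(-20)+2=-18
after xor eax, 8: eax=(-2)^8=-10
after sub esi, ebx: esi=26-(-13)=39
after xor ecx, ebx: ecx=(-18)^(-13)=29
after add eax, 5: eax=(-10)+5=-5
after sub eax, 8: eax=(-5)-8=-13
After step 13: ebx = -13.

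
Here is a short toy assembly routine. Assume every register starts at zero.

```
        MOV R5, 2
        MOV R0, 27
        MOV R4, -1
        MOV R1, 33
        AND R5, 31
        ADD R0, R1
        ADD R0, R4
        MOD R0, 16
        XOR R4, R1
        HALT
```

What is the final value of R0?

11

R5=2
R0=27
R4=-1
R1=33
R5=2&31=2
R0=27+33=60
R0=60+(-1)=59
R0=59%16=11
R4=(-1)^33=-34
halt.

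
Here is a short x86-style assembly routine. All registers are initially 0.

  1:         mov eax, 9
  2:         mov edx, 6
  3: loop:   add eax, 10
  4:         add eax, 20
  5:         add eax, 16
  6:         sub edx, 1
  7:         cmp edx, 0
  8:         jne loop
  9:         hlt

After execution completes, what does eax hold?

285

mov eax, 9 → eax=9
mov edx, 6 → edx=6
add eax, 10 → eax=9+10=19
add eax, 20 → eax=19+20=39
add eax, 16 → eax=39+16=55
sub edx, 1 → edx=6-1=5
cmp edx, 0  (cmp 5,0)
jne loop: taken
add eax, 10 → eax=55+10=65
add eax, 20 → eax=65+20=85
add eax, 16 → eax=85+16=101
sub edx, 1 → edx=5-1=4
cmp edx, 0  (cmp 4,0)
jne loop: taken
add eax, 10 → eax=101+10=111
add eax, 20 → eax=111+20=131
add eax, 16 → eax=131+16=147
sub edx, 1 → edx=4-1=3
cmp edx, 0  (cmp 3,0)
jne loop: taken
add eax, 10 → eax=147+10=157
add eax, 20 → eax=157+20=177
add eax, 16 → eax=177+16=193
sub edx, 1 → edx=3-1=2
cmp edx, 0  (cmp 2,0)
jne loop: taken
add eax, 10 → eax=193+10=203
add eax, 20 → eax=203+20=223
add eax, 16 → eax=223+16=239
sub edx, 1 → edx=2-1=1
cmp edx, 0  (cmp 1,0)
jne loop: taken
add eax, 10 → eax=239+10=249
add eax, 20 → eax=249+20=269
add eax, 16 → eax=269+16=285
sub edx, 1 → edx=1-1=0
cmp edx, 0  (cmp 0,0)
jne loop: not taken
halt.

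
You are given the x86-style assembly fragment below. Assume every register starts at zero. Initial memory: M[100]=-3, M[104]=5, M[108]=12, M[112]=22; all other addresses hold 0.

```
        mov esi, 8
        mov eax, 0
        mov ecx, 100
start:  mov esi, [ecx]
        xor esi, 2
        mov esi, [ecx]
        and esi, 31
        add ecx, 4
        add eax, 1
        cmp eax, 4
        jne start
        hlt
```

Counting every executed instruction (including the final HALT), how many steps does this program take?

36

esi=8
eax=0
ecx=100
esi=M[100]=-3
esi=(-3)^2=-1
esi=M[100]=-3
esi=(-3)&31=29
ecx=100+4=104
eax=0+1=1
cmp eax, 4  (cmp 1,4)
jne start: taken
esi=M[104]=5
esi=5^2=7
esi=M[104]=5
esi=5&31=5
ecx=104+4=108
eax=1+1=2
cmp eax, 4  (cmp 2,4)
jne start: taken
esi=M[108]=12
esi=12^2=14
esi=M[108]=12
esi=12&31=12
ecx=108+4=112
eax=2+1=3
cmp eax, 4  (cmp 3,4)
jne start: taken
esi=M[112]=22
esi=22^2=20
esi=M[112]=22
esi=22&31=22
ecx=112+4=116
eax=3+1=4
cmp eax, 4  (cmp 4,4)
jne start: not taken
halt.
Total executed instructions: 36.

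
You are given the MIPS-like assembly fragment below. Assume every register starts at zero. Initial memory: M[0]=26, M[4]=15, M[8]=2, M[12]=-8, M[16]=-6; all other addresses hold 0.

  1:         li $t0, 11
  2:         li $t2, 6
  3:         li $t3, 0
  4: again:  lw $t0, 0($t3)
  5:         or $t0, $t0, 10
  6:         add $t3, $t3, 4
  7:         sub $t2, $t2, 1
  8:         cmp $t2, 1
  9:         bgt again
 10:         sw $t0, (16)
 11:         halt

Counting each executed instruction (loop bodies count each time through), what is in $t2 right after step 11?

5

after li $t0, 11: $t0=11
after li $t2, 6: $t2=6
after li $t3, 0: $t3=0
after lw $t0, 0($t3): $t0=M[0]=26
after or $t0, $t0, 10: $t0=26|10=26
after add $t3, $t3, 4: $t3=0+4=4
after sub $t2, $t2, 1: $t2=6-1=5
cmp $t2, 1  (cmp 5,1)
bgt again: taken
after lw $t0, 0($t3): $t0=M[4]=15
after or $t0, $t0, 10: $t0=15|10=15
After step 11: $t2 = 5.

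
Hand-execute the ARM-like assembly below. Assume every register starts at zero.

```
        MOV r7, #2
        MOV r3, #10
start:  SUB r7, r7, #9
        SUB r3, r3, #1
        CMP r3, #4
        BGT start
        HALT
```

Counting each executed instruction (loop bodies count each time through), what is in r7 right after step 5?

-7

r7=2
r3=10
r7=2-9=-7
r3=10-1=9
CMP r3, #4  (cmp 9,4)
After step 5: r7 = -7.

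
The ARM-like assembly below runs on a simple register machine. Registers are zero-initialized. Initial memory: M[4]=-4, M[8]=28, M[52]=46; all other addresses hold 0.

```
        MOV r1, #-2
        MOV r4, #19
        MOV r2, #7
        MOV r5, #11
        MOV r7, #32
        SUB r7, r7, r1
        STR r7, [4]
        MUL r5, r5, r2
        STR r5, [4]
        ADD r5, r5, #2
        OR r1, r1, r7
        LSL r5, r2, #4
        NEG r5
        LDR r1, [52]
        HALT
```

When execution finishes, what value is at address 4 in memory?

77

r1=-2
r4=19
r2=7
r5=11
r7=32
r7=32-(-2)=34
STR r7, [4] → M[4]=34
r5=11*7=77
STR r5, [4] → M[4]=77
r5=77+2=79
r1=(-2)|34=-2
r5=7<<4=112
r5=-(112)=-112
r1=M[52]=46
halt.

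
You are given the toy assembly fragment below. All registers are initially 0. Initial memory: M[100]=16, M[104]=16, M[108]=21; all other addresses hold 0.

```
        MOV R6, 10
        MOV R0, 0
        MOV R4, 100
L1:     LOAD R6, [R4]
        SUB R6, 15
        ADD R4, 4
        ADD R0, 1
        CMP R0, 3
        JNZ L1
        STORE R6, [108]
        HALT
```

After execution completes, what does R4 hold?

112

after MOV R6, 10: R6=10
after MOV R0, 0: R0=0
after MOV R4, 100: R4=100
after LOAD R6, [R4]: R6=M[100]=16
after SUB R6, 15: R6=16-15=1
after ADD R4, 4: R4=100+4=104
after ADD R0, 1: R0=0+1=1
CMP R0, 3  (cmp 1,3)
JNZ L1: taken
after LOAD R6, [R4]: R6=M[104]=16
after SUB R6, 15: R6=16-15=1
after ADD R4, 4: R4=104+4=108
after ADD R0, 1: R0=1+1=2
CMP R0, 3  (cmp 2,3)
JNZ L1: taken
after LOAD R6, [R4]: R6=M[108]=21
after SUB R6, 15: R6=21-15=6
after ADD R4, 4: R4=108+4=112
after ADD R0, 1: R0=2+1=3
CMP R0, 3  (cmp 3,3)
JNZ L1: not taken
STORE R6, [108] → M[108]=6
halt.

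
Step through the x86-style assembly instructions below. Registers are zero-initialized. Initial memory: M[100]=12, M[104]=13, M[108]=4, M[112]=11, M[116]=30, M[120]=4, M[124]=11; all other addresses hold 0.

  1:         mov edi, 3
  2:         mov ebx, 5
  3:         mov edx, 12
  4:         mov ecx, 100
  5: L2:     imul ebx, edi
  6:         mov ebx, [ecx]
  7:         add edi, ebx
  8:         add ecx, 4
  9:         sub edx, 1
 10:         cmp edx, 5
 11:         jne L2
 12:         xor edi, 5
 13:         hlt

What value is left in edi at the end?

mov edi, 3 → edi=3
mov ebx, 5 → ebx=5
mov edx, 12 → edx=12
mov ecx, 100 → ecx=100
imul ebx, edi → ebx=5*3=15
mov ebx, [ecx] → ebx=M[100]=12
add edi, ebx → edi=3+12=15
add ecx, 4 → ecx=100+4=104
sub edx, 1 → edx=12-1=11
cmp edx, 5  (cmp 11,5)
jne L2: taken
imul ebx, edi → ebx=12*15=180
mov ebx, [ecx] → ebx=M[104]=13
add edi, ebx → edi=15+13=28
add ecx, 4 → ecx=104+4=108
sub edx, 1 → edx=11-1=10
cmp edx, 5  (cmp 10,5)
jne L2: taken
imul ebx, edi → ebx=13*28=364
mov ebx, [ecx] → ebx=M[108]=4
add edi, ebx → edi=28+4=32
add ecx, 4 → ecx=108+4=112
sub edx, 1 → edx=10-1=9
cmp edx, 5  (cmp 9,5)
jne L2: taken
imul ebx, edi → ebx=4*32=128
mov ebx, [ecx] → ebx=M[112]=11
add edi, ebx → edi=32+11=43
add ecx, 4 → ecx=112+4=116
sub edx, 1 → edx=9-1=8
cmp edx, 5  (cmp 8,5)
jne L2: taken
imul ebx, edi → ebx=11*43=473
mov ebx, [ecx] → ebx=M[116]=30
add edi, ebx → edi=43+30=73
add ecx, 4 → ecx=116+4=120
sub edx, 1 → edx=8-1=7
cmp edx, 5  (cmp 7,5)
jne L2: taken
imul ebx, edi → ebx=30*73=2190
mov ebx, [ecx] → ebx=M[120]=4
add edi, ebx → edi=73+4=77
add ecx, 4 → ecx=120+4=124
sub edx, 1 → edx=7-1=6
cmp edx, 5  (cmp 6,5)
jne L2: taken
imul ebx, edi → ebx=4*77=308
mov ebx, [ecx] → ebx=M[124]=11
add edi, ebx → edi=77+11=88
add ecx, 4 → ecx=124+4=128
sub edx, 1 → edx=6-1=5
cmp edx, 5  (cmp 5,5)
jne L2: not taken
xor edi, 5 → edi=88^5=93
halt.

93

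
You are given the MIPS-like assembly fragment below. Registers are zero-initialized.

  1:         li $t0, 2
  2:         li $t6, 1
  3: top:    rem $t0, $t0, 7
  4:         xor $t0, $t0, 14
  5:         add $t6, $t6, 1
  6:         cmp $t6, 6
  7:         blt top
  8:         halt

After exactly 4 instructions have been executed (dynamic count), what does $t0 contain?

12

after li $t0, 2: $t0=2
after li $t6, 1: $t6=1
after rem $t0, $t0, 7: $t0=2%7=2
after xor $t0, $t0, 14: $t0=2^14=12
After step 4: $t0 = 12.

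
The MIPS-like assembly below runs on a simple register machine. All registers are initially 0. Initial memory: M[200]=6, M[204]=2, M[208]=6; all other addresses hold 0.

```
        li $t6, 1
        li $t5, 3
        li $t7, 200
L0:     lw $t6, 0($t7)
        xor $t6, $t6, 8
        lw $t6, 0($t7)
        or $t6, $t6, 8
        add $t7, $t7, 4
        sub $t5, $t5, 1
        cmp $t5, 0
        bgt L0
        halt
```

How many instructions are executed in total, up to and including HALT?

after li $t6, 1: $t6=1
after li $t5, 3: $t5=3
after li $t7, 200: $t7=200
after lw $t6, 0($t7): $t6=M[200]=6
after xor $t6, $t6, 8: $t6=6^8=14
after lw $t6, 0($t7): $t6=M[200]=6
after or $t6, $t6, 8: $t6=6|8=14
after add $t7, $t7, 4: $t7=200+4=204
after sub $t5, $t5, 1: $t5=3-1=2
cmp $t5, 0  (cmp 2,0)
bgt L0: taken
after lw $t6, 0($t7): $t6=M[204]=2
after xor $t6, $t6, 8: $t6=2^8=10
after lw $t6, 0($t7): $t6=M[204]=2
after or $t6, $t6, 8: $t6=2|8=10
after add $t7, $t7, 4: $t7=204+4=208
after sub $t5, $t5, 1: $t5=2-1=1
cmp $t5, 0  (cmp 1,0)
bgt L0: taken
after lw $t6, 0($t7): $t6=M[208]=6
after xor $t6, $t6, 8: $t6=6^8=14
after lw $t6, 0($t7): $t6=M[208]=6
after or $t6, $t6, 8: $t6=6|8=14
after add $t7, $t7, 4: $t7=208+4=212
after sub $t5, $t5, 1: $t5=1-1=0
cmp $t5, 0  (cmp 0,0)
bgt L0: not taken
halt.
Total executed instructions: 28.

28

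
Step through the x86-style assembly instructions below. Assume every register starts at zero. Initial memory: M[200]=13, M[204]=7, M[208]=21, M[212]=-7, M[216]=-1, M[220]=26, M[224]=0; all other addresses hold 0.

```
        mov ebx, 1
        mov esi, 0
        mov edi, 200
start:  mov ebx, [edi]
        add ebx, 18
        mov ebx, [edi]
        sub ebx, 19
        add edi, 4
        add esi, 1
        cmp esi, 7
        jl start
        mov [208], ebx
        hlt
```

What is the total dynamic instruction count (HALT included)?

ebx=1
esi=0
edi=200
ebx=M[200]=13
ebx=13+18=31
ebx=M[200]=13
ebx=13-19=-6
edi=200+4=204
esi=0+1=1
cmp esi, 7  (cmp 1,7)
jl start: taken
ebx=M[204]=7
ebx=7+18=25
ebx=M[204]=7
ebx=7-19=-12
edi=204+4=208
esi=1+1=2
cmp esi, 7  (cmp 2,7)
jl start: taken
ebx=M[208]=21
ebx=21+18=39
ebx=M[208]=21
ebx=21-19=2
edi=208+4=212
esi=2+1=3
cmp esi, 7  (cmp 3,7)
jl start: taken
ebx=M[212]=-7
ebx=(-7)+18=11
ebx=M[212]=-7
ebx=(-7)-19=-26
edi=212+4=216
esi=3+1=4
cmp esi, 7  (cmp 4,7)
jl start: taken
ebx=M[216]=-1
ebx=(-1)+18=17
ebx=M[216]=-1
ebx=(-1)-19=-20
edi=216+4=220
esi=4+1=5
cmp esi, 7  (cmp 5,7)
jl start: taken
ebx=M[220]=26
ebx=26+18=44
ebx=M[220]=26
ebx=26-19=7
edi=220+4=224
esi=5+1=6
cmp esi, 7  (cmp 6,7)
jl start: taken
ebx=M[224]=0
ebx=0+18=18
ebx=M[224]=0
ebx=0-19=-19
edi=224+4=228
esi=6+1=7
cmp esi, 7  (cmp 7,7)
jl start: not taken
mov [208], ebx → M[208]=-19
halt.
Total executed instructions: 61.

61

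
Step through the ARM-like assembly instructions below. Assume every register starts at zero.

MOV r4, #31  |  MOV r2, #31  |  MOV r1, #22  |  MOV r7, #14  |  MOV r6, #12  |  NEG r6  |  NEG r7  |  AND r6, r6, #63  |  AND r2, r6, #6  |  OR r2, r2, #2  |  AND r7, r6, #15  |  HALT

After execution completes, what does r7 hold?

4

MOV r4, #31 → r4=31
MOV r2, #31 → r2=31
MOV r1, #22 → r1=22
MOV r7, #14 → r7=14
MOV r6, #12 → r6=12
NEG r6 → r6=-(12)=-12
NEG r7 → r7=-(14)=-14
AND r6, r6, #63 → r6=(-12)&63=52
AND r2, r6, #6 → r2=52&6=4
OR r2, r2, #2 → r2=4|2=6
AND r7, r6, #15 → r7=52&15=4
halt.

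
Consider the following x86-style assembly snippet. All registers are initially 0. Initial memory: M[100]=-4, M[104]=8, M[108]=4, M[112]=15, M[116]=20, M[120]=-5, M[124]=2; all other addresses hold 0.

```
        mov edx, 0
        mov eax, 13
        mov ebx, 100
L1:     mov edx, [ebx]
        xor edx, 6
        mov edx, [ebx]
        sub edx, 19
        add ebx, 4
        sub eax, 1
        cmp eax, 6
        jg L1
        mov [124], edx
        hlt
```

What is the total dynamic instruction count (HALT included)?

61

edx=0
eax=13
ebx=100
edx=M[100]=-4
edx=(-4)^6=-6
edx=M[100]=-4
edx=(-4)-19=-23
ebx=100+4=104
eax=13-1=12
cmp eax, 6  (cmp 12,6)
jg L1: taken
edx=M[104]=8
edx=8^6=14
edx=M[104]=8
edx=8-19=-11
ebx=104+4=108
eax=12-1=11
cmp eax, 6  (cmp 11,6)
jg L1: taken
edx=M[108]=4
edx=4^6=2
edx=M[108]=4
edx=4-19=-15
ebx=108+4=112
eax=11-1=10
cmp eax, 6  (cmp 10,6)
jg L1: taken
edx=M[112]=15
edx=15^6=9
edx=M[112]=15
edx=15-19=-4
ebx=112+4=116
eax=10-1=9
cmp eax, 6  (cmp 9,6)
jg L1: taken
edx=M[116]=20
edx=20^6=18
edx=M[116]=20
edx=20-19=1
ebx=116+4=120
eax=9-1=8
cmp eax, 6  (cmp 8,6)
jg L1: taken
edx=M[120]=-5
edx=(-5)^6=-3
edx=M[120]=-5
edx=(-5)-19=-24
ebx=120+4=124
eax=8-1=7
cmp eax, 6  (cmp 7,6)
jg L1: taken
edx=M[124]=2
edx=2^6=4
edx=M[124]=2
edx=2-19=-17
ebx=124+4=128
eax=7-1=6
cmp eax, 6  (cmp 6,6)
jg L1: not taken
mov [124], edx → M[124]=-17
halt.
Total executed instructions: 61.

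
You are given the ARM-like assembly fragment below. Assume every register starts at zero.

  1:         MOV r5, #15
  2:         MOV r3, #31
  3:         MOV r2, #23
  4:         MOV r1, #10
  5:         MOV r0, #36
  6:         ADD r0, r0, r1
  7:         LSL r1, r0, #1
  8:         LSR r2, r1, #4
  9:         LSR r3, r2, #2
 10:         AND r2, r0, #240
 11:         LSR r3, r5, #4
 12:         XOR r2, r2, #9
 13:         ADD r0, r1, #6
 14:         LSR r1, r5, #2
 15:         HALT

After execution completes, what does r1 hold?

3

after MOV r5, #15: r5=15
after MOV r3, #31: r3=31
after MOV r2, #23: r2=23
after MOV r1, #10: r1=10
after MOV r0, #36: r0=36
after ADD r0, r0, r1: r0=36+10=46
after LSL r1, r0, #1: r1=46<<1=92
after LSR r2, r1, #4: r2=92>>4=5
after LSR r3, r2, #2: r3=5>>2=1
after AND r2, r0, #240: r2=46&240=32
after LSR r3, r5, #4: r3=15>>4=0
after XOR r2, r2, #9: r2=32^9=41
after ADD r0, r1, #6: r0=92+6=98
after LSR r1, r5, #2: r1=15>>2=3
halt.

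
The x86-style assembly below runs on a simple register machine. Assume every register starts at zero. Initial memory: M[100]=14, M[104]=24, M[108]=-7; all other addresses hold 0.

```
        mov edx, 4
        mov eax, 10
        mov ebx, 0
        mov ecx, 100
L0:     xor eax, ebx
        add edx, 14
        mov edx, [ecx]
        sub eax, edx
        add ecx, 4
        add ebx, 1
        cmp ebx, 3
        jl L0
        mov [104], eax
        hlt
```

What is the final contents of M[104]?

after mov edx, 4: edx=4
after mov eax, 10: eax=10
after mov ebx, 0: ebx=0
after mov ecx, 100: ecx=100
after xor eax, ebx: eax=10^0=10
after add edx, 14: edx=4+14=18
after mov edx, [ecx]: edx=M[100]=14
after sub eax, edx: eax=10-14=-4
after add ecx, 4: ecx=100+4=104
after add ebx, 1: ebx=0+1=1
cmp ebx, 3  (cmp 1,3)
jl L0: taken
after xor eax, ebx: eax=(-4)^1=-3
after add edx, 14: edx=14+14=28
after mov edx, [ecx]: edx=M[104]=24
after sub eax, edx: eax=(-3)-24=-27
after add ecx, 4: ecx=104+4=108
after add ebx, 1: ebx=1+1=2
cmp ebx, 3  (cmp 2,3)
jl L0: taken
after xor eax, ebx: eax=(-27)^2=-25
after add edx, 14: edx=24+14=38
after mov edx, [ecx]: edx=M[108]=-7
after sub eax, edx: eax=(-25)-(-7)=-18
after add ecx, 4: ecx=108+4=112
after add ebx, 1: ebx=2+1=3
cmp ebx, 3  (cmp 3,3)
jl L0: not taken
mov [104], eax → M[104]=-18
halt.

-18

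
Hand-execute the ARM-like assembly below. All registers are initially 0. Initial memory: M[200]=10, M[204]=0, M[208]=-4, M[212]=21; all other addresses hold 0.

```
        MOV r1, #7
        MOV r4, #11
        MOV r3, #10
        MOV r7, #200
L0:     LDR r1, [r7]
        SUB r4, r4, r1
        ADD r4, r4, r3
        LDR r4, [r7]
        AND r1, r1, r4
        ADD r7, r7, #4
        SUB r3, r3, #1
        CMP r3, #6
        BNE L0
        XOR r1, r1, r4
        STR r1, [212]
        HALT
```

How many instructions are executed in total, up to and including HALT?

43

after MOV r1, #7: r1=7
after MOV r4, #11: r4=11
after MOV r3, #10: r3=10
after MOV r7, #200: r7=200
after LDR r1, [r7]: r1=M[200]=10
after SUB r4, r4, r1: r4=11-10=1
after ADD r4, r4, r3: r4=1+10=11
after LDR r4, [r7]: r4=M[200]=10
after AND r1, r1, r4: r1=10&10=10
after ADD r7, r7, #4: r7=200+4=204
after SUB r3, r3, #1: r3=10-1=9
CMP r3, #6  (cmp 9,6)
BNE L0: taken
after LDR r1, [r7]: r1=M[204]=0
after SUB r4, r4, r1: r4=10-0=10
after ADD r4, r4, r3: r4=10+9=19
after LDR r4, [r7]: r4=M[204]=0
after AND r1, r1, r4: r1=0&0=0
after ADD r7, r7, #4: r7=204+4=208
after SUB r3, r3, #1: r3=9-1=8
CMP r3, #6  (cmp 8,6)
BNE L0: taken
after LDR r1, [r7]: r1=M[208]=-4
after SUB r4, r4, r1: r4=0-(-4)=4
after ADD r4, r4, r3: r4=4+8=12
after LDR r4, [r7]: r4=M[208]=-4
after AND r1, r1, r4: r1=(-4)&(-4)=-4
after ADD r7, r7, #4: r7=208+4=212
after SUB r3, r3, #1: r3=8-1=7
CMP r3, #6  (cmp 7,6)
BNE L0: taken
after LDR r1, [r7]: r1=M[212]=21
after SUB r4, r4, r1: r4=(-4)-21=-25
after ADD r4, r4, r3: r4=(-25)+7=-18
after LDR r4, [r7]: r4=M[212]=21
after AND r1, r1, r4: r1=21&21=21
after ADD r7, r7, #4: r7=212+4=216
after SUB r3, r3, #1: r3=7-1=6
CMP r3, #6  (cmp 6,6)
BNE L0: not taken
after XOR r1, r1, r4: r1=21^21=0
STR r1, [212] → M[212]=0
halt.
Total executed instructions: 43.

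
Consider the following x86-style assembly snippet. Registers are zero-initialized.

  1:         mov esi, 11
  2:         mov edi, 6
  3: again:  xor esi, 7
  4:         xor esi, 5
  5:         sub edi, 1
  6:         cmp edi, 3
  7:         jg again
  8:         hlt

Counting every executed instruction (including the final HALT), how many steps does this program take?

18

mov esi, 11 → esi=11
mov edi, 6 → edi=6
xor esi, 7 → esi=11^7=12
xor esi, 5 → esi=12^5=9
sub edi, 1 → edi=6-1=5
cmp edi, 3  (cmp 5,3)
jg again: taken
xor esi, 7 → esi=9^7=14
xor esi, 5 → esi=14^5=11
sub edi, 1 → edi=5-1=4
cmp edi, 3  (cmp 4,3)
jg again: taken
xor esi, 7 → esi=11^7=12
xor esi, 5 → esi=12^5=9
sub edi, 1 → edi=4-1=3
cmp edi, 3  (cmp 3,3)
jg again: not taken
halt.
Total executed instructions: 18.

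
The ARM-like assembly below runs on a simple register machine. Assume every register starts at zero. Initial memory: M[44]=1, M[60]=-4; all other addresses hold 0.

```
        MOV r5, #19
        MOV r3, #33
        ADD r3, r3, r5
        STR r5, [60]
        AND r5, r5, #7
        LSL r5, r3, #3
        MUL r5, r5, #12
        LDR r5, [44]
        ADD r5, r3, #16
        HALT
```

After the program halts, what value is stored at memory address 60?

19

MOV r5, #19 → r5=19
MOV r3, #33 → r3=33
ADD r3, r3, r5 → r3=33+19=52
STR r5, [60] → M[60]=19
AND r5, r5, #7 → r5=19&7=3
LSL r5, r3, #3 → r5=52<<3=416
MUL r5, r5, #12 → r5=416*12=4992
LDR r5, [44] → r5=M[44]=1
ADD r5, r3, #16 → r5=52+16=68
halt.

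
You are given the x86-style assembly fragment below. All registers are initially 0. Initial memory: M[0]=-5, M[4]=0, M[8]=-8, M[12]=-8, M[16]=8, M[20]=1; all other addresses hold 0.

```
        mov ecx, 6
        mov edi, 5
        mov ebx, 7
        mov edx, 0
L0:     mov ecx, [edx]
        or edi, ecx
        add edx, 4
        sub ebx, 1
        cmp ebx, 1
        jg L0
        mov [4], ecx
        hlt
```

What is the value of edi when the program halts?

-1

ecx=6
edi=5
ebx=7
edx=0
ecx=M[0]=-5
edi=5|(-5)=-1
edx=0+4=4
ebx=7-1=6
cmp ebx, 1  (cmp 6,1)
jg L0: taken
ecx=M[4]=0
edi=(-1)|0=-1
edx=4+4=8
ebx=6-1=5
cmp ebx, 1  (cmp 5,1)
jg L0: taken
ecx=M[8]=-8
edi=(-1)|(-8)=-1
edx=8+4=12
ebx=5-1=4
cmp ebx, 1  (cmp 4,1)
jg L0: taken
ecx=M[12]=-8
edi=(-1)|(-8)=-1
edx=12+4=16
ebx=4-1=3
cmp ebx, 1  (cmp 3,1)
jg L0: taken
ecx=M[16]=8
edi=(-1)|8=-1
edx=16+4=20
ebx=3-1=2
cmp ebx, 1  (cmp 2,1)
jg L0: taken
ecx=M[20]=1
edi=(-1)|1=-1
edx=20+4=24
ebx=2-1=1
cmp ebx, 1  (cmp 1,1)
jg L0: not taken
mov [4], ecx → M[4]=1
halt.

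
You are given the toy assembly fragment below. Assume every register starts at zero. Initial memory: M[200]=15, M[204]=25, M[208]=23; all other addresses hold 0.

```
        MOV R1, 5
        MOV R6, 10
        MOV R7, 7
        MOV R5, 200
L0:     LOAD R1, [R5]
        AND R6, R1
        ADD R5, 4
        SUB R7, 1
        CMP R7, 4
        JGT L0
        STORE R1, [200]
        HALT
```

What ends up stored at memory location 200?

after MOV R1, 5: R1=5
after MOV R6, 10: R6=10
after MOV R7, 7: R7=7
after MOV R5, 200: R5=200
after LOAD R1, [R5]: R1=M[200]=15
after AND R6, R1: R6=10&15=10
after ADD R5, 4: R5=200+4=204
after SUB R7, 1: R7=7-1=6
CMP R7, 4  (cmp 6,4)
JGT L0: taken
after LOAD R1, [R5]: R1=M[204]=25
after AND R6, R1: R6=10&25=8
after ADD R5, 4: R5=204+4=208
after SUB R7, 1: R7=6-1=5
CMP R7, 4  (cmp 5,4)
JGT L0: taken
after LOAD R1, [R5]: R1=M[208]=23
after AND R6, R1: R6=8&23=0
after ADD R5, 4: R5=208+4=212
after SUB R7, 1: R7=5-1=4
CMP R7, 4  (cmp 4,4)
JGT L0: not taken
STORE R1, [200] → M[200]=23
halt.

23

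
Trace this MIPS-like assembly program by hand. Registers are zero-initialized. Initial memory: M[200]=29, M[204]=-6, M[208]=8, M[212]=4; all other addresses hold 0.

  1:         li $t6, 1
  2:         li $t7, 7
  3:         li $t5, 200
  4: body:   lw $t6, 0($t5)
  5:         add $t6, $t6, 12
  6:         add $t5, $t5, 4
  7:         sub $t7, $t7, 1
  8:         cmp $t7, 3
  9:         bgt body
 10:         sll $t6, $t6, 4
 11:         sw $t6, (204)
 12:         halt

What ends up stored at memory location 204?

$t6=1
$t7=7
$t5=200
$t6=M[200]=29
$t6=29+12=41
$t5=200+4=204
$t7=7-1=6
cmp $t7, 3  (cmp 6,3)
bgt body: taken
$t6=M[204]=-6
$t6=(-6)+12=6
$t5=204+4=208
$t7=6-1=5
cmp $t7, 3  (cmp 5,3)
bgt body: taken
$t6=M[208]=8
$t6=8+12=20
$t5=208+4=212
$t7=5-1=4
cmp $t7, 3  (cmp 4,3)
bgt body: taken
$t6=M[212]=4
$t6=4+12=16
$t5=212+4=216
$t7=4-1=3
cmp $t7, 3  (cmp 3,3)
bgt body: not taken
$t6=16<<4=256
sw $t6, (204) → M[204]=256
halt.

256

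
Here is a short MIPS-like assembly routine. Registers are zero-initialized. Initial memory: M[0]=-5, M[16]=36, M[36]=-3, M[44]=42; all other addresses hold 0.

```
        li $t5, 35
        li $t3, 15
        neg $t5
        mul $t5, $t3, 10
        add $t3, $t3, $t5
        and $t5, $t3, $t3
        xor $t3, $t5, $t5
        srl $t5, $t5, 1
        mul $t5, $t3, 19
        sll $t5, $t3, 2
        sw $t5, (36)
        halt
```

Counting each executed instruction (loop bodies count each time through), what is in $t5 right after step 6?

165

after li $t5, 35: $t5=35
after li $t3, 15: $t3=15
after neg $t5: $t5=-(35)=-35
after mul $t5, $t3, 10: $t5=15*10=150
after add $t3, $t3, $t5: $t3=15+150=165
after and $t5, $t3, $t3: $t5=165&165=165
After step 6: $t5 = 165.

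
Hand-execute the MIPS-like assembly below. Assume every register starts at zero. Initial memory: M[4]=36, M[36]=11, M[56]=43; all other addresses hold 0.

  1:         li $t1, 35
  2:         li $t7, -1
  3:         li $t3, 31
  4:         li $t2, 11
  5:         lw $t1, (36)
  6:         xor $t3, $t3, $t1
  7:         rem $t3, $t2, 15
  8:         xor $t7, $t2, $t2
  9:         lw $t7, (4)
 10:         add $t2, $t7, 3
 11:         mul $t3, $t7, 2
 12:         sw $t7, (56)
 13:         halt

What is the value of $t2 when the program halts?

39

li $t1, 35 → $t1=35
li $t7, -1 → $t7=-1
li $t3, 31 → $t3=31
li $t2, 11 → $t2=11
lw $t1, (36) → $t1=M[36]=11
xor $t3, $t3, $t1 → $t3=31^11=20
rem $t3, $t2, 15 → $t3=11%15=11
xor $t7, $t2, $t2 → $t7=11^11=0
lw $t7, (4) → $t7=M[4]=36
add $t2, $t7, 3 → $t2=36+3=39
mul $t3, $t7, 2 → $t3=36*2=72
sw $t7, (56) → M[56]=36
halt.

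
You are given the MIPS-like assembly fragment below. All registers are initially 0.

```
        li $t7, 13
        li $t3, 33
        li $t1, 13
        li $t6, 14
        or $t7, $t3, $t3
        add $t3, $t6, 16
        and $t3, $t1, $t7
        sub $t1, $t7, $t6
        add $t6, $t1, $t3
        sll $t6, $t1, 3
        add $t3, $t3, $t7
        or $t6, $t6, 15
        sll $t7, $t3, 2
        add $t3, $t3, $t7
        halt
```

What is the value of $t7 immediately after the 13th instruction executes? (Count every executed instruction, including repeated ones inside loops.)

li $t7, 13 → $t7=13
li $t3, 33 → $t3=33
li $t1, 13 → $t1=13
li $t6, 14 → $t6=14
or $t7, $t3, $t3 → $t7=33|33=33
add $t3, $t6, 16 → $t3=14+16=30
and $t3, $t1, $t7 → $t3=13&33=1
sub $t1, $t7, $t6 → $t1=33-14=19
add $t6, $t1, $t3 → $t6=19+1=20
sll $t6, $t1, 3 → $t6=19<<3=152
add $t3, $t3, $t7 → $t3=1+33=34
or $t6, $t6, 15 → $t6=152|15=159
sll $t7, $t3, 2 → $t7=34<<2=136
After step 13: $t7 = 136.

136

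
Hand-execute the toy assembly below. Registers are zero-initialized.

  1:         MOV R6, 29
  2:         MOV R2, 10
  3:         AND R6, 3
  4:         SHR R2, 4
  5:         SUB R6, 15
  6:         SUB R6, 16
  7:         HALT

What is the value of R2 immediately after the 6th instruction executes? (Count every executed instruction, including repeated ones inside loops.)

R6=29
R2=10
R6=29&3=1
R2=10>>4=0
R6=1-15=-14
R6=(-14)-16=-30
After step 6: R2 = 0.

0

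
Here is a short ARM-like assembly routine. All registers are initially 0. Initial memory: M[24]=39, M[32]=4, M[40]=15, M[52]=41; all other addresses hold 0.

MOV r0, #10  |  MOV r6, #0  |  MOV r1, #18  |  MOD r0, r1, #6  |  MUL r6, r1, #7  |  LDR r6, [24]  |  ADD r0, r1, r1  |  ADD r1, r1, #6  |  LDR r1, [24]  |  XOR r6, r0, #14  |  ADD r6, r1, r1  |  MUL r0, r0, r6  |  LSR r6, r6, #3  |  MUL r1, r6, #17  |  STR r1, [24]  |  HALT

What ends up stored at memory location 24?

MOV r0, #10 → r0=10
MOV r6, #0 → r6=0
MOV r1, #18 → r1=18
MOD r0, r1, #6 → r0=18%6=0
MUL r6, r1, #7 → r6=18*7=126
LDR r6, [24] → r6=M[24]=39
ADD r0, r1, r1 → r0=18+18=36
ADD r1, r1, #6 → r1=18+6=24
LDR r1, [24] → r1=M[24]=39
XOR r6, r0, #14 → r6=36^14=42
ADD r6, r1, r1 → r6=39+39=78
MUL r0, r0, r6 → r0=36*78=2808
LSR r6, r6, #3 → r6=78>>3=9
MUL r1, r6, #17 → r1=9*17=153
STR r1, [24] → M[24]=153
halt.

153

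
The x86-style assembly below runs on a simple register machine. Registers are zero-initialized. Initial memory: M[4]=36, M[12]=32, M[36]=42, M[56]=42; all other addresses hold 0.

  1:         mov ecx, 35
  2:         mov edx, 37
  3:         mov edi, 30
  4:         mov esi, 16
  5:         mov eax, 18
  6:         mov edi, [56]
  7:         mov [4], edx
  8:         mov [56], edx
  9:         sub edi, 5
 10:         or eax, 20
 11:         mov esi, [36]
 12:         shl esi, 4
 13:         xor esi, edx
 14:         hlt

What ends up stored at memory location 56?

mov ecx, 35 → ecx=35
mov edx, 37 → edx=37
mov edi, 30 → edi=30
mov esi, 16 → esi=16
mov eax, 18 → eax=18
mov edi, [56] → edi=M[56]=42
mov [4], edx → M[4]=37
mov [56], edx → M[56]=37
sub edi, 5 → edi=42-5=37
or eax, 20 → eax=18|20=22
mov esi, [36] → esi=M[36]=42
shl esi, 4 → esi=42<<4=672
xor esi, edx → esi=672^37=645
halt.

37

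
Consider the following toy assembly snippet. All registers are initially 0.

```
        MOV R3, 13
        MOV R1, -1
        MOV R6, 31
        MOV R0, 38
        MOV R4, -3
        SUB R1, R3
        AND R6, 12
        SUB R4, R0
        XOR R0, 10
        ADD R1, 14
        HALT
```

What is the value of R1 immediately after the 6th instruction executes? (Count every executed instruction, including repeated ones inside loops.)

-14

after MOV R3, 13: R3=13
after MOV R1, -1: R1=-1
after MOV R6, 31: R6=31
after MOV R0, 38: R0=38
after MOV R4, -3: R4=-3
after SUB R1, R3: R1=(-1)-13=-14
After step 6: R1 = -14.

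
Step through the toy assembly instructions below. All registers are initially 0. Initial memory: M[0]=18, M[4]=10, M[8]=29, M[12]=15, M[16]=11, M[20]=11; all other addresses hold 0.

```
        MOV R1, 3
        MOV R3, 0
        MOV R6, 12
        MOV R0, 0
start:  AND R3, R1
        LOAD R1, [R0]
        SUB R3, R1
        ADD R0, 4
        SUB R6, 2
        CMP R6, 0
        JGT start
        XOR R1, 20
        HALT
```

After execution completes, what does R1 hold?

R1=3
R3=0
R6=12
R0=0
R3=0&3=0
R1=M[0]=18
R3=0-18=-18
R0=0+4=4
R6=12-2=10
CMP R6, 0  (cmp 10,0)
JGT start: taken
R3=(-18)&18=2
R1=M[4]=10
R3=2-10=-8
R0=4+4=8
R6=10-2=8
CMP R6, 0  (cmp 8,0)
JGT start: taken
R3=(-8)&10=8
R1=M[8]=29
R3=8-29=-21
R0=8+4=12
R6=8-2=6
CMP R6, 0  (cmp 6,0)
JGT start: taken
R3=(-21)&29=9
R1=M[12]=15
R3=9-15=-6
R0=12+4=16
R6=6-2=4
CMP R6, 0  (cmp 4,0)
JGT start: taken
R3=(-6)&15=10
R1=M[16]=11
R3=10-11=-1
R0=16+4=20
R6=4-2=2
CMP R6, 0  (cmp 2,0)
JGT start: taken
R3=(-1)&11=11
R1=M[20]=11
R3=11-11=0
R0=20+4=24
R6=2-2=0
CMP R6, 0  (cmp 0,0)
JGT start: not taken
R1=11^20=31
halt.

31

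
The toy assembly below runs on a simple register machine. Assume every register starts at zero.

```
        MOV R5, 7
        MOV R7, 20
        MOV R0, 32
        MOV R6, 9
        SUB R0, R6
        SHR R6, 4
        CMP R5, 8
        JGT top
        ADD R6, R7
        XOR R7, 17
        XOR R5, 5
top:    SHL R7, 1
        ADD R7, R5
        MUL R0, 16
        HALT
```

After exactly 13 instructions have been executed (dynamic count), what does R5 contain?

2

R5=7
R7=20
R0=32
R6=9
R0=32-9=23
R6=9>>4=0
CMP R5, 8  (cmp 7,8)
JGT top: not taken
R6=0+20=20
R7=20^17=5
R5=7^5=2
R7=5<<1=10
R7=10+2=12
After step 13: R5 = 2.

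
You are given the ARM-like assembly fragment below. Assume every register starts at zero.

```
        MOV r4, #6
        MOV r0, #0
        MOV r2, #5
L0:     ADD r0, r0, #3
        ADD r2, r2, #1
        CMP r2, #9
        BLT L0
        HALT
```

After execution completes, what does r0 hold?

r4=6
r0=0
r2=5
r0=0+3=3
r2=5+1=6
CMP r2, #9  (cmp 6,9)
BLT L0: taken
r0=3+3=6
r2=6+1=7
CMP r2, #9  (cmp 7,9)
BLT L0: taken
r0=6+3=9
r2=7+1=8
CMP r2, #9  (cmp 8,9)
BLT L0: taken
r0=9+3=12
r2=8+1=9
CMP r2, #9  (cmp 9,9)
BLT L0: not taken
halt.

12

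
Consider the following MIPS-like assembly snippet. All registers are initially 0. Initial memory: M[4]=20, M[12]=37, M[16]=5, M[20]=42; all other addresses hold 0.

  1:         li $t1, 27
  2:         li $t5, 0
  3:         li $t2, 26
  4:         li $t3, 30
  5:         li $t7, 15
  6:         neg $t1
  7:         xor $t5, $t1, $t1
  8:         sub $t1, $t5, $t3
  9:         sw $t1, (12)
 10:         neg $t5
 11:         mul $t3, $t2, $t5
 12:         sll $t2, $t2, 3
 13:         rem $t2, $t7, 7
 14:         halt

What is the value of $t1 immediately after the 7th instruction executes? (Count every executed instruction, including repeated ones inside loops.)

-27

li $t1, 27 → $t1=27
li $t5, 0 → $t5=0
li $t2, 26 → $t2=26
li $t3, 30 → $t3=30
li $t7, 15 → $t7=15
neg $t1 → $t1=-(27)=-27
xor $t5, $t1, $t1 → $t5=(-27)^(-27)=0
After step 7: $t1 = -27.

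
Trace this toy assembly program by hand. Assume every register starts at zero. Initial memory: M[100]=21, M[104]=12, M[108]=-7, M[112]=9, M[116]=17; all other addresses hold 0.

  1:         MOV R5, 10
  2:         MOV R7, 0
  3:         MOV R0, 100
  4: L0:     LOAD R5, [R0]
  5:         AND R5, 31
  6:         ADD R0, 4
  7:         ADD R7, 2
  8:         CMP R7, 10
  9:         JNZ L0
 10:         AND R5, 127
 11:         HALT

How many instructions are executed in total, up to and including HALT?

35

R5=10
R7=0
R0=100
R5=M[100]=21
R5=21&31=21
R0=100+4=104
R7=0+2=2
CMP R7, 10  (cmp 2,10)
JNZ L0: taken
R5=M[104]=12
R5=12&31=12
R0=104+4=108
R7=2+2=4
CMP R7, 10  (cmp 4,10)
JNZ L0: taken
R5=M[108]=-7
R5=(-7)&31=25
R0=108+4=112
R7=4+2=6
CMP R7, 10  (cmp 6,10)
JNZ L0: taken
R5=M[112]=9
R5=9&31=9
R0=112+4=116
R7=6+2=8
CMP R7, 10  (cmp 8,10)
JNZ L0: taken
R5=M[116]=17
R5=17&31=17
R0=116+4=120
R7=8+2=10
CMP R7, 10  (cmp 10,10)
JNZ L0: not taken
R5=17&127=17
halt.
Total executed instructions: 35.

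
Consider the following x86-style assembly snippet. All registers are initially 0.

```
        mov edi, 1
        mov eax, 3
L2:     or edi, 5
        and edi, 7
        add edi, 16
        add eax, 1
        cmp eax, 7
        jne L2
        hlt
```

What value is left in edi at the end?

edi=1
eax=3
edi=1|5=5
edi=5&7=5
edi=5+16=21
eax=3+1=4
cmp eax, 7  (cmp 4,7)
jne L2: taken
edi=21|5=21
edi=21&7=5
edi=5+16=21
eax=4+1=5
cmp eax, 7  (cmp 5,7)
jne L2: taken
edi=21|5=21
edi=21&7=5
edi=5+16=21
eax=5+1=6
cmp eax, 7  (cmp 6,7)
jne L2: taken
edi=21|5=21
edi=21&7=5
edi=5+16=21
eax=6+1=7
cmp eax, 7  (cmp 7,7)
jne L2: not taken
halt.

21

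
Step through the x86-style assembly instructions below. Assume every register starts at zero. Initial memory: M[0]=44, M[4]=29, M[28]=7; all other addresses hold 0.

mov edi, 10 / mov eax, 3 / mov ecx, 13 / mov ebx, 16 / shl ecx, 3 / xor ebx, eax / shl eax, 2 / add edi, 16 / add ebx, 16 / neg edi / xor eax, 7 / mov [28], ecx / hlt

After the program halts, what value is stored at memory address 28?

after mov edi, 10: edi=10
after mov eax, 3: eax=3
after mov ecx, 13: ecx=13
after mov ebx, 16: ebx=16
after shl ecx, 3: ecx=13<<3=104
after xor ebx, eax: ebx=16^3=19
after shl eax, 2: eax=3<<2=12
after add edi, 16: edi=10+16=26
after add ebx, 16: ebx=19+16=35
after neg edi: edi=-(26)=-26
after xor eax, 7: eax=12^7=11
mov [28], ecx → M[28]=104
halt.

104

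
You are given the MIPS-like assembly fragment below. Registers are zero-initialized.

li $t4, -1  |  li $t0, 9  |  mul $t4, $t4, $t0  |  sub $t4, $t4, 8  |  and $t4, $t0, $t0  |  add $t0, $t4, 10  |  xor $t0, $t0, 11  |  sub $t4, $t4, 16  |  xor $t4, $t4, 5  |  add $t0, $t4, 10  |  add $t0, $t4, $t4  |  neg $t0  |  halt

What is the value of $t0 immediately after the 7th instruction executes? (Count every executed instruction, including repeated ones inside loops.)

24

li $t4, -1 → $t4=-1
li $t0, 9 → $t0=9
mul $t4, $t4, $t0 → $t4=(-1)*9=-9
sub $t4, $t4, 8 → $t4=(-9)-8=-17
and $t4, $t0, $t0 → $t4=9&9=9
add $t0, $t4, 10 → $t0=9+10=19
xor $t0, $t0, 11 → $t0=19^11=24
After step 7: $t0 = 24.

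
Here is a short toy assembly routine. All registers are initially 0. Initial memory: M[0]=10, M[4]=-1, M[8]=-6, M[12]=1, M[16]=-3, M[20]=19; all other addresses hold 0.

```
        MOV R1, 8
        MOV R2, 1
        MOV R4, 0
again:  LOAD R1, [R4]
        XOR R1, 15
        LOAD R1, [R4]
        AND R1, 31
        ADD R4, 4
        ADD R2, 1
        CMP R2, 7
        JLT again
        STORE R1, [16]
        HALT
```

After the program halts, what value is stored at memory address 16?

19

MOV R1, 8 → R1=8
MOV R2, 1 → R2=1
MOV R4, 0 → R4=0
LOAD R1, [R4] → R1=M[0]=10
XOR R1, 15 → R1=10^15=5
LOAD R1, [R4] → R1=M[0]=10
AND R1, 31 → R1=10&31=10
ADD R4, 4 → R4=0+4=4
ADD R2, 1 → R2=1+1=2
CMP R2, 7  (cmp 2,7)
JLT again: taken
LOAD R1, [R4] → R1=M[4]=-1
XOR R1, 15 → R1=(-1)^15=-16
LOAD R1, [R4] → R1=M[4]=-1
AND R1, 31 → R1=(-1)&31=31
ADD R4, 4 → R4=4+4=8
ADD R2, 1 → R2=2+1=3
CMP R2, 7  (cmp 3,7)
JLT again: taken
LOAD R1, [R4] → R1=M[8]=-6
XOR R1, 15 → R1=(-6)^15=-11
LOAD R1, [R4] → R1=M[8]=-6
AND R1, 31 → R1=(-6)&31=26
ADD R4, 4 → R4=8+4=12
ADD R2, 1 → R2=3+1=4
CMP R2, 7  (cmp 4,7)
JLT again: taken
LOAD R1, [R4] → R1=M[12]=1
XOR R1, 15 → R1=1^15=14
LOAD R1, [R4] → R1=M[12]=1
AND R1, 31 → R1=1&31=1
ADD R4, 4 → R4=12+4=16
ADD R2, 1 → R2=4+1=5
CMP R2, 7  (cmp 5,7)
JLT again: taken
LOAD R1, [R4] → R1=M[16]=-3
XOR R1, 15 → R1=(-3)^15=-14
LOAD R1, [R4] → R1=M[16]=-3
AND R1, 31 → R1=(-3)&31=29
ADD R4, 4 → R4=16+4=20
ADD R2, 1 → R2=5+1=6
CMP R2, 7  (cmp 6,7)
JLT again: taken
LOAD R1, [R4] → R1=M[20]=19
XOR R1, 15 → R1=19^15=28
LOAD R1, [R4] → R1=M[20]=19
AND R1, 31 → R1=19&31=19
ADD R4, 4 → R4=20+4=24
ADD R2, 1 → R2=6+1=7
CMP R2, 7  (cmp 7,7)
JLT again: not taken
STORE R1, [16] → M[16]=19
halt.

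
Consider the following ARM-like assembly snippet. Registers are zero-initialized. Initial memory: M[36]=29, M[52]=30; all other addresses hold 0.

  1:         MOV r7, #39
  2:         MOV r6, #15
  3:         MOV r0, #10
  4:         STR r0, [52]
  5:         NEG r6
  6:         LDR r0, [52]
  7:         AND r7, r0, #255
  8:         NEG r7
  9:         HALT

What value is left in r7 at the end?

-10

after MOV r7, #39: r7=39
after MOV r6, #15: r6=15
after MOV r0, #10: r0=10
STR r0, [52] → M[52]=10
after NEG r6: r6=-(15)=-15
after LDR r0, [52]: r0=M[52]=10
after AND r7, r0, #255: r7=10&255=10
after NEG r7: r7=-(10)=-10
halt.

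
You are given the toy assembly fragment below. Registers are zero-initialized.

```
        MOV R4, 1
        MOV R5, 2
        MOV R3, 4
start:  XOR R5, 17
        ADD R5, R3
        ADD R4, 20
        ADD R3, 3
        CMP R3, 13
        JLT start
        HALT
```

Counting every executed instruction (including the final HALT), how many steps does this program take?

22

MOV R4, 1 → R4=1
MOV R5, 2 → R5=2
MOV R3, 4 → R3=4
XOR R5, 17 → R5=2^17=19
ADD R5, R3 → R5=19+4=23
ADD R4, 20 → R4=1+20=21
ADD R3, 3 → R3=4+3=7
CMP R3, 13  (cmp 7,13)
JLT start: taken
XOR R5, 17 → R5=23^17=6
ADD R5, R3 → R5=6+7=13
ADD R4, 20 → R4=21+20=41
ADD R3, 3 → R3=7+3=10
CMP R3, 13  (cmp 10,13)
JLT start: taken
XOR R5, 17 → R5=13^17=28
ADD R5, R3 → R5=28+10=38
ADD R4, 20 → R4=41+20=61
ADD R3, 3 → R3=10+3=13
CMP R3, 13  (cmp 13,13)
JLT start: not taken
halt.
Total executed instructions: 22.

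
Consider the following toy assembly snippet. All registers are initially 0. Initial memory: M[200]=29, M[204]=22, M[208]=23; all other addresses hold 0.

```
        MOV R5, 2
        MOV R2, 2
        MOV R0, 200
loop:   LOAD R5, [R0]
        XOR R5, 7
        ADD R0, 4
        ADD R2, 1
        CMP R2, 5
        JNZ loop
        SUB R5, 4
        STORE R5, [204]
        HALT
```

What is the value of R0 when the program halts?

212

MOV R5, 2 → R5=2
MOV R2, 2 → R2=2
MOV R0, 200 → R0=200
LOAD R5, [R0] → R5=M[200]=29
XOR R5, 7 → R5=29^7=26
ADD R0, 4 → R0=200+4=204
ADD R2, 1 → R2=2+1=3
CMP R2, 5  (cmp 3,5)
JNZ loop: taken
LOAD R5, [R0] → R5=M[204]=22
XOR R5, 7 → R5=22^7=17
ADD R0, 4 → R0=204+4=208
ADD R2, 1 → R2=3+1=4
CMP R2, 5  (cmp 4,5)
JNZ loop: taken
LOAD R5, [R0] → R5=M[208]=23
XOR R5, 7 → R5=23^7=16
ADD R0, 4 → R0=208+4=212
ADD R2, 1 → R2=4+1=5
CMP R2, 5  (cmp 5,5)
JNZ loop: not taken
SUB R5, 4 → R5=16-4=12
STORE R5, [204] → M[204]=12
halt.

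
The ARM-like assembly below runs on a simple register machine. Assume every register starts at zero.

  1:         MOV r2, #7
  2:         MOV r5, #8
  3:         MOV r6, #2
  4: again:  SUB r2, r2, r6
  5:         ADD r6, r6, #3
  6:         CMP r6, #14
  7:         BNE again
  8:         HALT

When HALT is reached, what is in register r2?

-19

MOV r2, #7 → r2=7
MOV r5, #8 → r5=8
MOV r6, #2 → r6=2
SUB r2, r2, r6 → r2=7-2=5
ADD r6, r6, #3 → r6=2+3=5
CMP r6, #14  (cmp 5,14)
BNE again: taken
SUB r2, r2, r6 → r2=5-5=0
ADD r6, r6, #3 → r6=5+3=8
CMP r6, #14  (cmp 8,14)
BNE again: taken
SUB r2, r2, r6 → r2=0-8=-8
ADD r6, r6, #3 → r6=8+3=11
CMP r6, #14  (cmp 11,14)
BNE again: taken
SUB r2, r2, r6 → r2=(-8)-11=-19
ADD r6, r6, #3 → r6=11+3=14
CMP r6, #14  (cmp 14,14)
BNE again: not taken
halt.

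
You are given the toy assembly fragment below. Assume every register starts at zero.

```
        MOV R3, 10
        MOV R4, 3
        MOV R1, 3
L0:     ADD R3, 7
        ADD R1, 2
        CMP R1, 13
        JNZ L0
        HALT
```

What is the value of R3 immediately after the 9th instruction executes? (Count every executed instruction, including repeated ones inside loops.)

R3=10
R4=3
R1=3
R3=10+7=17
R1=3+2=5
CMP R1, 13  (cmp 5,13)
JNZ L0: taken
R3=17+7=24
R1=5+2=7
After step 9: R3 = 24.

24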